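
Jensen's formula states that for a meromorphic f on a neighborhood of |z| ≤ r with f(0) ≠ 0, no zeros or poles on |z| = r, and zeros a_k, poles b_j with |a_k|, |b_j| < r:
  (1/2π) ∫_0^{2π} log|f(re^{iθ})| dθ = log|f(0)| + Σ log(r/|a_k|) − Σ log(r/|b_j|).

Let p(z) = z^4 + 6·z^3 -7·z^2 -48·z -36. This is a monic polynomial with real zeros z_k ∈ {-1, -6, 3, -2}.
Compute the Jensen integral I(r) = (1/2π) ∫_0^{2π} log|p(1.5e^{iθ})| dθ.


Zeros: -6, -2, -1, 3; r = 1.5.
Inside |z| < r: -1. Outside (|z| ≥ r): -6, -2, 3.
p(0) = -36, so log|p(0)| = log(36) = 3.5835.
Apply Jensen: I(r) = log|p(0)| + Σ_k log(r/|z_k|), summed over zeros inside |z| < r.
  log(r/|z_k|) for z_k = -1: log(1.5/1) = 0.4055
  Outside zeros (-6, -2, 3) contribute nothing to the Jensen sum.
Sum over inside zeros: 0.4055.
I(r) = log|p(0)| + (inside sum) = 3.5835 + 0.4055 = 3.9890.
Note: since some zeros are outside |z| ≤ r, the simplified n·log(r) form does NOT apply — only the inside zeros contribute.

I(r) ≈ 3.9890.


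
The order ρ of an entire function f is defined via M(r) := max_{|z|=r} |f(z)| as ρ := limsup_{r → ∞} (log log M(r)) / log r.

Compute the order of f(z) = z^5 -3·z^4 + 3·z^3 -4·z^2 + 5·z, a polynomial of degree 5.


|f(z)| ≤ Σ|c_k|·r^k = O(r^5) as r → ∞. Polynomial growth is O(e^{r^ε}) for every ε > 0 (since r^5/e^{r^ε} → 0), so ρ ≤ ε for all ε > 0, i.e. ρ = 0. Every nonconstant polynomial has order 0.
Therefore ρ = 0.

Order ρ = 0.


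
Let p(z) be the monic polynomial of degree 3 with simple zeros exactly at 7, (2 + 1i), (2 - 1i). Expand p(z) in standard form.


The polynomial is p(z) = ∏_{α ∈ S} (z − α), where S = {7, (2 + 1i), (2 - 1i)}.
Expanding the product yields: p(z) = z^3 -11·z^2 + 33·z -35.
Note conjugate pairs combine to real quadratics: (z − (2+1i))(z − (2−1i)) = z² − 4z + 5.
The resulting polynomial has degree 3 and real coefficients as required.

p(z) = z^3 -11·z^2 + 33·z -35.


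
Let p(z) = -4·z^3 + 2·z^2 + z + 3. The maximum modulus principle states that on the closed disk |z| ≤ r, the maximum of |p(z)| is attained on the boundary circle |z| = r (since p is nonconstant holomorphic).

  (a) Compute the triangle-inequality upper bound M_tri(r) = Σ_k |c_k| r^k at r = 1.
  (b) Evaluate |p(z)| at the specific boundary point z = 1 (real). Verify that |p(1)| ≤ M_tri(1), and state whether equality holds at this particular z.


Coefficients: c_0 = 3, c_1 = 1, c_2 = 2, c_3 = -4. Radius r = 1.
Part (a). Triangle bound: M_tri(r) = Σ_k |c_k| r^k
  = |3|·1^0 + |1|·1^1 + |2|·1^2 + |-4|·1^3
  = 3 + 1 + 2 + 4 = 10.
This bounds M(r) := max_{|z|=r} |p(z)| from above; equality holds iff all terms c_k z^k can be made to align in phase at a single z on |z|=r.
Part (b). At z = 1 (real, on the circle |z| = r):
  p(1) = (3)·1^0 + (1)·1^1 + (2)·1^2 + (-4)·1^3 = 2.
  |p(1)| = 2.
Check: |p(1)| = 2 ≤ 10 = M_tri(1). ✓ Equality does not hold at z = 1 (the coefficients have mixed signs, so the terms do not all align in phase there).

M_tri(1) = 10; |p(1)| = 2; equality at z=1: no.


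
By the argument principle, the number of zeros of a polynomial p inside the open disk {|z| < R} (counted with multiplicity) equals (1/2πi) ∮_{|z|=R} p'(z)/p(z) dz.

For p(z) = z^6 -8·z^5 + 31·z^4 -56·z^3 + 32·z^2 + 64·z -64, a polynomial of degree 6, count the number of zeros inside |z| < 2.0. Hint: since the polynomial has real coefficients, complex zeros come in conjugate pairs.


The zeros of p are: (2 + 2i), (2 - 2i), (2 + 2i), (2 - 2i), 1, -1.
Their magnitudes are: 2.828, 2.828, 2.828, 2.828, 1, 1.
Zeros with |z| < R = 2.0: 1, -1.
Count = 2.
By the argument principle, (1/2πi) ∮_{|z|=R} p'(z)/p(z) dz equals exactly this count.

Number of zeros inside |z| < 2.0: 2.


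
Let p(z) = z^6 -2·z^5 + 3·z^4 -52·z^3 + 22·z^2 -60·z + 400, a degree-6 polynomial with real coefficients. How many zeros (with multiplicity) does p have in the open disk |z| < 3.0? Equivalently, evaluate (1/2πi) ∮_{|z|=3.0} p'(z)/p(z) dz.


The zeros of p are: (-1 + 3i), (-1 - 3i), 2, (-1 + 2i), (-1 - 2i), 4.
Their magnitudes are: 3.162, 3.162, 2, 2.236, 2.236, 4.
Zeros with |z| < R = 3.0: 2, (-1 + 2i), (-1 - 2i).
Count = 3.
By the argument principle, (1/2πi) ∮_{|z|=R} p'(z)/p(z) dz equals exactly this count.

Number of zeros inside |z| < 3.0: 3.


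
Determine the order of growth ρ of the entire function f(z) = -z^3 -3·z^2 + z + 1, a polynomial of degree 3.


|f(z)| ≤ Σ|c_k|·r^k = O(r^3) as r → ∞. Polynomial growth is O(e^{r^ε}) for every ε > 0 (since r^3/e^{r^ε} → 0), so ρ ≤ ε for all ε > 0, i.e. ρ = 0. Every nonconstant polynomial has order 0.
Therefore ρ = 0.

Order ρ = 0.


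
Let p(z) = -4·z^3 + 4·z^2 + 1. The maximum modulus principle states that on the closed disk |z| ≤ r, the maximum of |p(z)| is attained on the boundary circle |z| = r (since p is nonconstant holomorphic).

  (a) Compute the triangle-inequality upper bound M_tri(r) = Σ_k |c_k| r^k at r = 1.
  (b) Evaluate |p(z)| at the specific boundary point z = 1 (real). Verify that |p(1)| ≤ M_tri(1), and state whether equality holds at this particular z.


Coefficients: c_0 = 1, c_1 = 0, c_2 = 4, c_3 = -4. Radius r = 1.
Part (a). Triangle bound: M_tri(r) = Σ_k |c_k| r^k
  = |1|·1^0 + |0|·1^1 + |4|·1^2 + |-4|·1^3
  = 1 + 0 + 4 + 4 = 9.
This bounds M(r) := max_{|z|=r} |p(z)| from above; equality holds iff all terms c_k z^k can be made to align in phase at a single z on |z|=r.
Part (b). At z = 1 (real, on the circle |z| = r):
  p(1) = (1)·1^0 + (0)·1^1 + (4)·1^2 + (-4)·1^3 = 1.
  |p(1)| = 1.
Check: |p(1)| = 1 ≤ 9 = M_tri(1). ✓ Equality does not hold at z = 1 (the coefficients have mixed signs, so the terms do not all align in phase there).

M_tri(1) = 9; |p(1)| = 1; equality at z=1: no.


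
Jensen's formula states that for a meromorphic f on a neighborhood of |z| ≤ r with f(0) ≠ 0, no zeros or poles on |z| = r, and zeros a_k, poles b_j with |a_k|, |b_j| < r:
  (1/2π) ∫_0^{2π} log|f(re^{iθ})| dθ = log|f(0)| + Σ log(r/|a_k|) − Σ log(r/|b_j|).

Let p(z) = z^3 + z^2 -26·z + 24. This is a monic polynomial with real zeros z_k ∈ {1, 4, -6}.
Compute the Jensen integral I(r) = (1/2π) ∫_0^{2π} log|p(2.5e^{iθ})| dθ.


Zeros: -6, 1, 4; r = 2.5.
Inside |z| < r: 1. Outside (|z| ≥ r): -6, 4.
p(0) = 24, so log|p(0)| = log(24) = 3.1781.
Apply Jensen: I(r) = log|p(0)| + Σ_k log(r/|z_k|), summed over zeros inside |z| < r.
  log(r/|z_k|) for z_k = 1: log(2.5/1) = 0.9163
  Outside zeros (-6, 4) contribute nothing to the Jensen sum.
Sum over inside zeros: 0.9163.
I(r) = log|p(0)| + (inside sum) = 3.1781 + 0.9163 = 4.0943.
Note: since some zeros are outside |z| ≤ r, the simplified n·log(r) form does NOT apply — only the inside zeros contribute.

I(r) ≈ 4.0943.


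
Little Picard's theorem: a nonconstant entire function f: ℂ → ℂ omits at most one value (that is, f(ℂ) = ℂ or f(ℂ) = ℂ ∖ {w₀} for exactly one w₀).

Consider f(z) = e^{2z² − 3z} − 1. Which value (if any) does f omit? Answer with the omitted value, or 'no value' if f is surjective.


Little Picard bounds the complement of f(ℂ) to at most one point.
The exponent g(z) = 2z² − 3z is a nonconstant polynomial, hence surjective onto ℂ. So e^{g(z)} takes every value in {e^w : w ∈ ℂ} = ℂ ∖ {0}. Adding -1 shifts the range to ℂ ∖ {-1}. f omits exactly -1.

Omitted value: -1.


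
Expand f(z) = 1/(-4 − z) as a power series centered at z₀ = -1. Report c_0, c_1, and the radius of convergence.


Let w = z − z₀, so z = z₀ + w.
Then -4 − z = -4 − (z₀ + w) = (-4 − z₀) − w = -3 − w.
f(z) = 1/(-3 − w) = (1/(-3)) · 1/(1 − w/(-3)) = Σ_{n≥0} w^n / (-3)^(n+1).
So c_n = 1/(-3)^(n+1):
  c_0 = 1/(-3)^1 = -1/3.
  c_1 = 1/(-3)^2 = 1/9.
The series is valid for |w/d| < 1, i.e. |z − z₀| < |d|.
Radius of convergence: R = |-4 − z₀| = |-3| = 3 (distance from z₀ to the singularity z = -4).

c_0 = -1/3, c_1 = 1/9; R = 3.


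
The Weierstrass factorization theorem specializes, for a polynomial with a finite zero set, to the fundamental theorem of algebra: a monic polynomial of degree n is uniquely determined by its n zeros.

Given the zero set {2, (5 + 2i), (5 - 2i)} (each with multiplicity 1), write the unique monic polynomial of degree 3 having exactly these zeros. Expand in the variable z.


The polynomial is p(z) = ∏_{α ∈ S} (z − α), where S = {2, (5 + 2i), (5 - 2i)}.
Expanding the product yields: p(z) = z^3 -12·z^2 + 49·z -58.
Note conjugate pairs combine to real quadratics: (z − (5+2i))(z − (5−2i)) = z² − 10z + 29.
The resulting polynomial has degree 3 and real coefficients as required.

p(z) = z^3 -12·z^2 + 49·z -58.


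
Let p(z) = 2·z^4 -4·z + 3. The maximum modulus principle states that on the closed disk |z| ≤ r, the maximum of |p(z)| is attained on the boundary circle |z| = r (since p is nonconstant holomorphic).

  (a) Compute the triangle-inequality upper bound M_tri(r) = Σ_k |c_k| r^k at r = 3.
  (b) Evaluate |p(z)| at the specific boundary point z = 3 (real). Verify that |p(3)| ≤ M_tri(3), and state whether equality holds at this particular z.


Coefficients: c_0 = 3, c_1 = -4, c_2 = 0, c_3 = 0, c_4 = 2. Radius r = 3.
Part (a). Triangle bound: M_tri(r) = Σ_k |c_k| r^k
  = |3|·3^0 + |-4|·3^1 + |0|·3^2 + |0|·3^3 + |2|·3^4
  = 3 + 12 + 0 + 0 + 162 = 177.
This bounds M(r) := max_{|z|=r} |p(z)| from above; equality holds iff all terms c_k z^k can be made to align in phase at a single z on |z|=r.
Part (b). At z = 3 (real, on the circle |z| = r):
  p(3) = (3)·3^0 + (-4)·3^1 + (0)·3^2 + (0)·3^3 + (2)·3^4 = 153.
  |p(3)| = 153.
Check: |p(3)| = 153 ≤ 177 = M_tri(3). ✓ Equality does not hold at z = 3 (the coefficients have mixed signs, so the terms do not all align in phase there).

M_tri(3) = 177; |p(3)| = 153; equality at z=3: no.


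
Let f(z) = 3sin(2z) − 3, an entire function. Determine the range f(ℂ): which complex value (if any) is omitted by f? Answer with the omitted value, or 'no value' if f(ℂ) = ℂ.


Little Picard bounds the complement of f(ℂ) to at most one point.
sin is entire and surjective onto ℂ: for every w ∈ ℂ, sin(ζ) = w has a solution ζ ∈ ℂ (e.g., via the complex inverse arcsin). With ζ = 2z this gives z = ζ/(2). Then 3·sin(2z) takes every value in 3·ℂ = ℂ, and adding -3 is a bijection of ℂ. So f is surjective and omits no value. (Note: only on the real line is sin bounded by [−1, 1].)

Omitted value: no value.


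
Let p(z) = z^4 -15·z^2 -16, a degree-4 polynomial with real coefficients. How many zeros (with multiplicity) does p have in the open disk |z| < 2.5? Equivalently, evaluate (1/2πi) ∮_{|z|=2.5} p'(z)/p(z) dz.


The zeros of p are: 4, (0 + 1i), (0 - 1i), -4.
Their magnitudes are: 4, 1, 1, 4.
Zeros with |z| < R = 2.5: (0 + 1i), (0 - 1i).
Count = 2.
By the argument principle, (1/2πi) ∮_{|z|=R} p'(z)/p(z) dz equals exactly this count.

Number of zeros inside |z| < 2.5: 2.


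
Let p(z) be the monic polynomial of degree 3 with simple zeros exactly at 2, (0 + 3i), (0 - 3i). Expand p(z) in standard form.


The polynomial is p(z) = ∏_{α ∈ S} (z − α), where S = {2, (0 + 3i), (0 - 3i)}.
Expanding the product yields: p(z) = z^3 -2·z^2 + 9·z -18.
Note conjugate pairs combine to real quadratics: (z − (0+3i))(z − (0−3i)) = z² + 9.
The resulting polynomial has degree 3 and real coefficients as required.

p(z) = z^3 -2·z^2 + 9·z -18.


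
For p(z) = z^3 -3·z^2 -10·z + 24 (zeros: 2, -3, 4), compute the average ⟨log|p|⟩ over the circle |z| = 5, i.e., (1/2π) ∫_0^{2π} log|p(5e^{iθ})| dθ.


Zeros: -3, 2, 4; r = 5.
Inside |z| < r: -3, 2, 4. Outside (|z| ≥ r): ∅.
p(0) = 24, so log|p(0)| = log(24) = 3.1781.
Apply Jensen: I(r) = log|p(0)| + Σ_k log(r/|z_k|), summed over zeros inside |z| < r.
  log(r/|z_k|) for z_k = 2: log(5/2) = 0.9163
  log(r/|z_k|) for z_k = -3: log(5/3) = 0.5108
  log(r/|z_k|) for z_k = 4: log(5/4) = 0.2231
Sum over inside zeros: 1.6503.
I(r) = log|p(0)| + (inside sum) = 3.1781 + 1.6503 = 4.8283.
Closed form (all zeros inside, monic): I(r) = n·log(r) = 3·log(5) = 4.8283. ✓

I(r) ≈ 4.8283.


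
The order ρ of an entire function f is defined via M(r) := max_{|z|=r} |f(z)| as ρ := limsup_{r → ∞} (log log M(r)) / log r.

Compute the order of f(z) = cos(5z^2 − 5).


Write cos(w) = (e^{iw} ± e^{−iw})/(2 or 2i), so |cos(w)| ≤ e^{|w|}. With w = 5z^2 − 5, |w| ≤ 5r^2 + 5 on |z|=r, giving M(r) ≤ e^{5r^2 + 5} and ρ ≤ 2. For the lower bound, choose z on |z|=r with 5z^2 purely imaginary of modulus 5r^2; then |cos(5z^2 − 5)| grows like e^{5r^2}/2, so ρ ≥ 2. Hence ρ = 2.
Therefore ρ = 2.

Order ρ = 2.


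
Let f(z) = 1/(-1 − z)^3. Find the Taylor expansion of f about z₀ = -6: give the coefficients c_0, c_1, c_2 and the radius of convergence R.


Let w = z − z₀, so z = z₀ + w.
Then -1 − z = -1 − (z₀ + w) = (-1 − z₀) − w = 5 − w.
f(z) = 1/(5 − w)^3 = (1/(5)^3) · (1 − w/(5))^{−3}.
By the binomial series (1−u)^{−3} = Σ_{n≥0} C(n+2, 2) u^n for |u|<1, with u = w/(5):
  c_n = C(n+2, 2) / (5)^(n+3).
  c_0 = 1/(5)^3 = 1/125.
  c_1 = 3/(5)^4 = 3/625.
  c_2 = 6/(5)^5 = 6/3125.
The series is valid for |w/d| < 1, i.e. |z − z₀| < |d|.
Radius of convergence: R = |-1 − z₀| = |5| = 5 (distance from z₀ to the singularity z = -1).

c_0 = 1/125, c_1 = 3/625, c_2 = 6/3125; R = 5.


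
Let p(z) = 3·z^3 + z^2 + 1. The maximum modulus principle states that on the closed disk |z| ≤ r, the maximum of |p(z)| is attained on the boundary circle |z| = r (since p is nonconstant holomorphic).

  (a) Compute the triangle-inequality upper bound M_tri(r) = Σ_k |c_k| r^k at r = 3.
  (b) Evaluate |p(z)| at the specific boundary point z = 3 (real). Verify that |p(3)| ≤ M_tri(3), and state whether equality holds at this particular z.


Coefficients: c_0 = 1, c_1 = 0, c_2 = 1, c_3 = 3. Radius r = 3.
Part (a). Triangle bound: M_tri(r) = Σ_k |c_k| r^k
  = |1|·3^0 + |0|·3^1 + |1|·3^2 + |3|·3^3
  = 1 + 0 + 9 + 81 = 91.
This bounds M(r) := max_{|z|=r} |p(z)| from above; equality holds iff all terms c_k z^k can be made to align in phase at a single z on |z|=r.
Part (b). At z = 3 (real, on the circle |z| = r):
  p(3) = (1)·3^0 + (0)·3^1 + (1)·3^2 + (3)·3^3 = 91.
  |p(3)| = 91.
Since all nonzero coefficients share the same sign, |p(3)| = 91 = M_tri(3); the triangle bound is attained at z = 3, so in fact M(r) = 91.

M_tri(3) = 91; |p(3)| = 91; equality at z=3: yes.


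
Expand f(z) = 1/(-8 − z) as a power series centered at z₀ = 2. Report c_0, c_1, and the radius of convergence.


Let w = z − z₀, so z = z₀ + w.
Then -8 − z = -8 − (z₀ + w) = (-8 − z₀) − w = -10 − w.
f(z) = 1/(-10 − w) = (1/(-10)) · 1/(1 − w/(-10)) = Σ_{n≥0} w^n / (-10)^(n+1).
So c_n = 1/(-10)^(n+1):
  c_0 = 1/(-10)^1 = -1/10.
  c_1 = 1/(-10)^2 = 1/100.
The series is valid for |w/d| < 1, i.e. |z − z₀| < |d|.
Radius of convergence: R = |-8 − z₀| = |-10| = 10 (distance from z₀ to the singularity z = -8).

c_0 = -1/10, c_1 = 1/100; R = 10.


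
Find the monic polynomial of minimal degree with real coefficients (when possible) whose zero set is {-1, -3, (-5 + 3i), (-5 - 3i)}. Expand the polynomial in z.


The polynomial is p(z) = ∏_{α ∈ S} (z − α), where S = {-1, -3, (-5 + 3i), (-5 - 3i)}.
Expanding the product yields: p(z) = z^4 + 14·z^3 + 77·z^2 + 166·z + 102.
Note conjugate pairs combine to real quadratics: (z − (-5+3i))(z − (-5−3i)) = z² + 10z + 34.
The resulting polynomial has degree 4 and real coefficients as required.

p(z) = z^4 + 14·z^3 + 77·z^2 + 166·z + 102.


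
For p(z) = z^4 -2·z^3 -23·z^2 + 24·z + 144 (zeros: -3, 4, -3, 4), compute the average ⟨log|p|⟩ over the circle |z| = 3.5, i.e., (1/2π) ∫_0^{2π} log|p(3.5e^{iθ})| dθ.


Zeros: -3, -3, 4, 4; r = 3.5.
Inside |z| < r: -3, -3. Outside (|z| ≥ r): 4, 4.
p(0) = 144, so log|p(0)| = log(144) = 4.9698.
Apply Jensen: I(r) = log|p(0)| + Σ_k log(r/|z_k|), summed over zeros inside |z| < r.
  log(r/|z_k|) for z_k = -3: log(3.5/3) = 0.1542
  log(r/|z_k|) for z_k = -3: log(3.5/3) = 0.1542
  Outside zeros (4, 4) contribute nothing to the Jensen sum.
Sum over inside zeros: 0.3083.
I(r) = log|p(0)| + (inside sum) = 4.9698 + 0.3083 = 5.2781.
Note: since some zeros are outside |z| ≤ r, the simplified n·log(r) form does NOT apply — only the inside zeros contribute.

I(r) ≈ 5.2781.


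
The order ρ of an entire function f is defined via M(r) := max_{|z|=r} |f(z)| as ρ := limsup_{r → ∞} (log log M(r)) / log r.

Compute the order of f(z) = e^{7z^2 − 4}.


|e^{7z^2 − 4}| = e^{Re(7·z^2) + -4} ≤ e^{7|z|^2 + -4} = e^{7r^2 + -4} on |z| = r, so ρ ≤ 2. Choosing z on |z|=r so that 7·z^2 is real positive (always possible by picking arg z appropriately) gives |f(z)| = e^{7r^2 + -4}, matching the bound. The additive constant -4 does not affect log log M(r) ~ 2·log r. Hence ρ = 2.
Therefore ρ = 2.

Order ρ = 2.


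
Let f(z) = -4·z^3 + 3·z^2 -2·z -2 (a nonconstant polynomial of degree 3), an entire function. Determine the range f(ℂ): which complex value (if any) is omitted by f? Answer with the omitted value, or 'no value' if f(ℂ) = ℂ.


Little Picard bounds the complement of f(ℂ) to at most one point.
For every w ∈ ℂ, the equation p(z) − w = 0 is a nonconstant polynomial in z and hence has at least one root by the fundamental theorem of algebra. So p is surjective onto ℂ, omitting no value.

Omitted value: no value.


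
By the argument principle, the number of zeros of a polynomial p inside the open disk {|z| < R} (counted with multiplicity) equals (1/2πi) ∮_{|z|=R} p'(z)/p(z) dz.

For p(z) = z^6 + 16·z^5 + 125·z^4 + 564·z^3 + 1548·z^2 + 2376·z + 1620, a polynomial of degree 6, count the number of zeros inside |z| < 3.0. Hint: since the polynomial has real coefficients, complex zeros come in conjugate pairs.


The zeros of p are: (-2 + 1i), (-2 - 1i), (-3 + 3i), (-3 - 3i), (-3 + 3i), (-3 - 3i).
Their magnitudes are: 2.236, 2.236, 4.243, 4.243, 4.243, 4.243.
Zeros with |z| < R = 3.0: (-2 + 1i), (-2 - 1i).
Count = 2.
By the argument principle, (1/2πi) ∮_{|z|=R} p'(z)/p(z) dz equals exactly this count.

Number of zeros inside |z| < 3.0: 2.


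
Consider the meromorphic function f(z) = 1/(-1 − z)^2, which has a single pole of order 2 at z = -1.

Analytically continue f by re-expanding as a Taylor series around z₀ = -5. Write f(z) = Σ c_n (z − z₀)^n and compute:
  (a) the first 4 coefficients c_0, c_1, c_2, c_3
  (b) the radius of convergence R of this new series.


Let w = z − z₀, so z = z₀ + w.
Then -1 − z = -1 − (z₀ + w) = (-1 − z₀) − w = 4 − w.
f(z) = 1/(4 − w)^2 = (1/(4)^2) · (1 − w/(4))^{−2}.
By the binomial series (1−u)^{−2} = Σ_{n≥0} C(n+1, 1) u^n for |u|<1, with u = w/(4):
  c_n = C(n+1, 1) / (4)^(n+2).
  c_0 = 1/(4)^2 = 1/16.
  c_1 = 2/(4)^3 = 1/32.
  c_2 = 3/(4)^4 = 3/256.
  c_3 = 4/(4)^5 = 1/256.
The series is valid for |w/d| < 1, i.e. |z − z₀| < |d|.
Radius of convergence: R = |-1 − z₀| = |4| = 4 (distance from z₀ to the singularity z = -1).

c_0 = 1/16, c_1 = 1/32, c_2 = 3/256, c_3 = 1/256; R = 4.


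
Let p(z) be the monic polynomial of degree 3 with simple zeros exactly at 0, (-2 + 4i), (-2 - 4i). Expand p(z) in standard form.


The polynomial is p(z) = ∏_{α ∈ S} (z − α), where S = {0, (-2 + 4i), (-2 - 4i)}.
Expanding the product yields: p(z) = z^3 + 4·z^2 + 20·z.
Note conjugate pairs combine to real quadratics: (z − (-2+4i))(z − (-2−4i)) = z² + 4z + 20.
The resulting polynomial has degree 3 and real coefficients as required.

p(z) = z^3 + 4·z^2 + 20·z.


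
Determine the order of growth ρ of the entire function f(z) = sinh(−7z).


sinh(w) is a linear combination of e^{iw} and e^{−iw} (or e^w, e^{−w} in the hyperbolic case), so |sinh(w)| ≤ e^{|w|}. With w = −7z, |w| ≤ 7|z| + 0 = 7r + 0 on |z| = r, giving M(r) ≤ e^{7r + 0}, so ρ ≤ 1. On a suitable ray (z = it for sin/cos; z = t for sinh/cosh, t real → ∞), |sinh(−7z)| grows like e^{7|t|}/2, so ρ ≥ 1. Hence ρ = 1.
Therefore ρ = 1.

Order ρ = 1.


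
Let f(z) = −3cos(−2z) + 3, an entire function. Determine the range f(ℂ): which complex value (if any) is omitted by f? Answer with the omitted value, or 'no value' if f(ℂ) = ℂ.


Little Picard bounds the complement of f(ℂ) to at most one point.
cos is entire and surjective onto ℂ: for every w ∈ ℂ, cos(ζ) = w has a solution ζ ∈ ℂ (e.g., via the complex inverse arccos). With ζ = −2z this gives z = ζ/(-2). Then -3·cos(−2z) takes every value in -3·ℂ = ℂ, and adding 3 is a bijection of ℂ. So f is surjective and omits no value. (Note: only on the real line is cos bounded by [−1, 1].)

Omitted value: no value.


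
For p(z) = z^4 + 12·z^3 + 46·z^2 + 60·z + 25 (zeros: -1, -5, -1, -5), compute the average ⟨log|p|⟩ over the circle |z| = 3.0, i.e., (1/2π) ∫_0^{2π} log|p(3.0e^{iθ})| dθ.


Zeros: -5, -5, -1, -1; r = 3.0.
Inside |z| < r: -1, -1. Outside (|z| ≥ r): -5, -5.
p(0) = 25, so log|p(0)| = log(25) = 3.2189.
Apply Jensen: I(r) = log|p(0)| + Σ_k log(r/|z_k|), summed over zeros inside |z| < r.
  log(r/|z_k|) for z_k = -1: log(3.0/1) = 1.0986
  log(r/|z_k|) for z_k = -1: log(3.0/1) = 1.0986
  Outside zeros (-5, -5) contribute nothing to the Jensen sum.
Sum over inside zeros: 2.1972.
I(r) = log|p(0)| + (inside sum) = 3.2189 + 2.1972 = 5.4161.
Note: since some zeros are outside |z| ≤ r, the simplified n·log(r) form does NOT apply — only the inside zeros contribute.

I(r) ≈ 5.4161.


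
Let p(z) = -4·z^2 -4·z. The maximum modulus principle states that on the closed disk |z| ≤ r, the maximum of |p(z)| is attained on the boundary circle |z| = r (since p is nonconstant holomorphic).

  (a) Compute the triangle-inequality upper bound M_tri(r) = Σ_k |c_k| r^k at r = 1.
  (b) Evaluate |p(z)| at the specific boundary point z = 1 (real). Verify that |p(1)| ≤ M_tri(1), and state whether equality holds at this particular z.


Coefficients: c_0 = 0, c_1 = -4, c_2 = -4. Radius r = 1.
Part (a). Triangle bound: M_tri(r) = Σ_k |c_k| r^k
  = |0|·1^0 + |-4|·1^1 + |-4|·1^2
  = 0 + 4 + 4 = 8.
This bounds M(r) := max_{|z|=r} |p(z)| from above; equality holds iff all terms c_k z^k can be made to align in phase at a single z on |z|=r.
Part (b). At z = 1 (real, on the circle |z| = r):
  p(1) = (0)·1^0 + (-4)·1^1 + (-4)·1^2 = -8.
  |p(1)| = 8.
Since all nonzero coefficients share the same sign, |p(1)| = 8 = M_tri(1); the triangle bound is attained at z = 1, so in fact M(r) = 8.

M_tri(1) = 8; |p(1)| = 8; equality at z=1: yes.


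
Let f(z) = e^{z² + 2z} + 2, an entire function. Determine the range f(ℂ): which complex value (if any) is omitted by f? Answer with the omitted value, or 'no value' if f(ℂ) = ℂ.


Little Picard bounds the complement of f(ℂ) to at most one point.
The exponent g(z) = z² + 2z is a nonconstant polynomial, hence surjective onto ℂ. So e^{g(z)} takes every value in {e^w : w ∈ ℂ} = ℂ ∖ {0}. Adding 2 shifts the range to ℂ ∖ {2}. f omits exactly 2.

Omitted value: 2.


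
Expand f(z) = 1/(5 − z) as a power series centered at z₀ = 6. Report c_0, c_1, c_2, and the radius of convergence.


Let w = z − z₀, so z = z₀ + w.
Then 5 − z = 5 − (z₀ + w) = (5 − z₀) − w = -1 − w.
f(z) = 1/(-1 − w) = (1/(-1)) · 1/(1 − w/(-1)) = Σ_{n≥0} w^n / (-1)^(n+1).
So c_n = 1/(-1)^(n+1):
  c_0 = 1/(-1)^1 = -1.
  c_1 = 1/(-1)^2 = 1.
  c_2 = 1/(-1)^3 = -1.
The series is valid for |w/d| < 1, i.e. |z − z₀| < |d|.
Radius of convergence: R = |5 − z₀| = |-1| = 1 (distance from z₀ to the singularity z = 5).

c_0 = -1, c_1 = 1, c_2 = -1; R = 1.


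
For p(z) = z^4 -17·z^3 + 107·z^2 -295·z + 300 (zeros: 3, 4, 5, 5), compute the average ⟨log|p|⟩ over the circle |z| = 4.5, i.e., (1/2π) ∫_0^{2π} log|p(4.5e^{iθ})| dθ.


Zeros: 3, 4, 5, 5; r = 4.5.
Inside |z| < r: 3, 4. Outside (|z| ≥ r): 5, 5.
p(0) = 300, so log|p(0)| = log(300) = 5.7038.
Apply Jensen: I(r) = log|p(0)| + Σ_k log(r/|z_k|), summed over zeros inside |z| < r.
  log(r/|z_k|) for z_k = 3: log(4.5/3) = 0.4055
  log(r/|z_k|) for z_k = 4: log(4.5/4) = 0.1178
  Outside zeros (5, 5) contribute nothing to the Jensen sum.
Sum over inside zeros: 0.5232.
I(r) = log|p(0)| + (inside sum) = 5.7038 + 0.5232 = 6.2270.
Note: since some zeros are outside |z| ≤ r, the simplified n·log(r) form does NOT apply — only the inside zeros contribute.

I(r) ≈ 6.2270.


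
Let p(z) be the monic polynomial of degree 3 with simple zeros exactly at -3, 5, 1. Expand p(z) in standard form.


The polynomial is p(z) = ∏_{α ∈ S} (z − α), where S = {-3, 5, 1}.
Expanding the product yields: p(z) = z^3 -3·z^2 -13·z + 15.
The resulting polynomial has degree 3 and real coefficients as required.

p(z) = z^3 -3·z^2 -13·z + 15.


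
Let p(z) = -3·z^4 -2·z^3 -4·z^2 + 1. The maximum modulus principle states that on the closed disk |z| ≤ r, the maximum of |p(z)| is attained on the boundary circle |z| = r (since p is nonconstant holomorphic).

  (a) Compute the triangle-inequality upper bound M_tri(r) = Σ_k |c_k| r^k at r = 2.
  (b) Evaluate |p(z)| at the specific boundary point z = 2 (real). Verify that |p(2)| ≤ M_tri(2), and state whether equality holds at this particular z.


Coefficients: c_0 = 1, c_1 = 0, c_2 = -4, c_3 = -2, c_4 = -3. Radius r = 2.
Part (a). Triangle bound: M_tri(r) = Σ_k |c_k| r^k
  = |1|·2^0 + |0|·2^1 + |-4|·2^2 + |-2|·2^3 + |-3|·2^4
  = 1 + 0 + 16 + 16 + 48 = 81.
This bounds M(r) := max_{|z|=r} |p(z)| from above; equality holds iff all terms c_k z^k can be made to align in phase at a single z on |z|=r.
Part (b). At z = 2 (real, on the circle |z| = r):
  p(2) = (1)·2^0 + (0)·2^1 + (-4)·2^2 + (-2)·2^3 + (-3)·2^4 = -79.
  |p(2)| = 79.
Check: |p(2)| = 79 ≤ 81 = M_tri(2). ✓ Equality does not hold at z = 2 (the coefficients have mixed signs, so the terms do not all align in phase there).

M_tri(2) = 81; |p(2)| = 79; equality at z=2: no.


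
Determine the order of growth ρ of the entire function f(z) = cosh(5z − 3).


cosh(w) is a linear combination of e^{iw} and e^{−iw} (or e^w, e^{−w} in the hyperbolic case), so |cosh(w)| ≤ e^{|w|}. With w = 5z − 3, |w| ≤ 5|z| + 3 = 5r + 3 on |z| = r, giving M(r) ≤ e^{5r + 3}, so ρ ≤ 1. On a suitable ray (z = it for sin/cos; z = t for sinh/cosh, t real → ∞), |cosh(5z − 3)| grows like e^{5|t|}/2, so ρ ≥ 1. Hence ρ = 1.
Therefore ρ = 1.

Order ρ = 1.


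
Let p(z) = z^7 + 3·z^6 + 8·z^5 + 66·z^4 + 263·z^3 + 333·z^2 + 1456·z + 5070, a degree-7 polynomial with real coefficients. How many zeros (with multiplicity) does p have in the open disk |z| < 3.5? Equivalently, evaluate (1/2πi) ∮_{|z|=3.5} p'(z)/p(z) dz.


The zeros of p are: (1 + 3i), (1 - 3i), -3, (-3 + 2i), (-3 - 2i), (2 + 3i), (2 - 3i).
Their magnitudes are: 3.162, 3.162, 3, 3.606, 3.606, 3.606, 3.606.
Zeros with |z| < R = 3.5: (1 + 3i), (1 - 3i), -3.
Count = 3.
By the argument principle, (1/2πi) ∮_{|z|=R} p'(z)/p(z) dz equals exactly this count.

Number of zeros inside |z| < 3.5: 3.


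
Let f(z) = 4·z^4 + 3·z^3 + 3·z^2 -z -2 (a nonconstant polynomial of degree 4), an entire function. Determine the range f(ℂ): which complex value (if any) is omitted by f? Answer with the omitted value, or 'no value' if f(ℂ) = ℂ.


Little Picard bounds the complement of f(ℂ) to at most one point.
For every w ∈ ℂ, the equation p(z) − w = 0 is a nonconstant polynomial in z and hence has at least one root by the fundamental theorem of algebra. So p is surjective onto ℂ, omitting no value.

Omitted value: no value.


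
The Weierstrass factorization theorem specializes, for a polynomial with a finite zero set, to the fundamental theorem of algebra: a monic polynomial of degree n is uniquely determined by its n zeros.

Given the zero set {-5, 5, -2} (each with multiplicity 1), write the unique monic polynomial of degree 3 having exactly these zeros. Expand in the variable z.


The polynomial is p(z) = ∏_{α ∈ S} (z − α), where S = {-5, 5, -2}.
Expanding the product yields: p(z) = z^3 + 2·z^2 -25·z -50.
The resulting polynomial has degree 3 and real coefficients as required.

p(z) = z^3 + 2·z^2 -25·z -50.


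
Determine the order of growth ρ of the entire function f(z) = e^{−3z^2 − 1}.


|e^{−3z^2 − 1}| = e^{Re(-3·z^2) + -1} ≤ e^{3|z|^2 + -1} = e^{3r^2 + -1} on |z| = r, so ρ ≤ 2. Choosing z on |z|=r so that -3·z^2 is real positive (always possible by picking arg z appropriately) gives |f(z)| = e^{3r^2 + -1}, matching the bound. The additive constant -1 does not affect log log M(r) ~ 2·log r. Hence ρ = 2.
Therefore ρ = 2.

Order ρ = 2.


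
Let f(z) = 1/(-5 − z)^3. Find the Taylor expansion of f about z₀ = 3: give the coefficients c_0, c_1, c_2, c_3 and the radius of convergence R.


Let w = z − z₀, so z = z₀ + w.
Then -5 − z = -5 − (z₀ + w) = (-5 − z₀) − w = -8 − w.
f(z) = 1/(-8 − w)^3 = (1/(-8)^3) · (1 − w/(-8))^{−3}.
By the binomial series (1−u)^{−3} = Σ_{n≥0} C(n+2, 2) u^n for |u|<1, with u = w/(-8):
  c_n = C(n+2, 2) / (-8)^(n+3).
  c_0 = 1/(-8)^3 = -1/512.
  c_1 = 3/(-8)^4 = 3/4096.
  c_2 = 6/(-8)^5 = -3/16384.
  c_3 = 10/(-8)^6 = 5/131072.
The series is valid for |w/d| < 1, i.e. |z − z₀| < |d|.
Radius of convergence: R = |-5 − z₀| = |-8| = 8 (distance from z₀ to the singularity z = -5).

c_0 = -1/512, c_1 = 3/4096, c_2 = -3/16384, c_3 = 5/131072; R = 8.


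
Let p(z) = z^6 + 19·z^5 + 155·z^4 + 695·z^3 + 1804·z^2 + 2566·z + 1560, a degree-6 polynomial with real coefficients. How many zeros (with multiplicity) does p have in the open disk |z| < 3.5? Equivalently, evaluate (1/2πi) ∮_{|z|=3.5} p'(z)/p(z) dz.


The zeros of p are: -4, (-3 + 2i), (-3 - 2i), (-3 + 1i), (-3 - 1i), -3.
Their magnitudes are: 4, 3.606, 3.606, 3.162, 3.162, 3.
Zeros with |z| < R = 3.5: (-3 + 1i), (-3 - 1i), -3.
Count = 3.
By the argument principle, (1/2πi) ∮_{|z|=R} p'(z)/p(z) dz equals exactly this count.

Number of zeros inside |z| < 3.5: 3.


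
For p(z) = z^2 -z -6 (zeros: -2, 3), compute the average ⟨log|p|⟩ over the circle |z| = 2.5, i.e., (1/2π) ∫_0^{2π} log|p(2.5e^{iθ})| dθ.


Zeros: -2, 3; r = 2.5.
Inside |z| < r: -2. Outside (|z| ≥ r): 3.
p(0) = -6, so log|p(0)| = log(6) = 1.7918.
Apply Jensen: I(r) = log|p(0)| + Σ_k log(r/|z_k|), summed over zeros inside |z| < r.
  log(r/|z_k|) for z_k = -2: log(2.5/2) = 0.2231
  Outside zeros (3) contribute nothing to the Jensen sum.
Sum over inside zeros: 0.2231.
I(r) = log|p(0)| + (inside sum) = 1.7918 + 0.2231 = 2.0149.
Note: since some zeros are outside |z| ≤ r, the simplified n·log(r) form does NOT apply — only the inside zeros contribute.

I(r) ≈ 2.0149.


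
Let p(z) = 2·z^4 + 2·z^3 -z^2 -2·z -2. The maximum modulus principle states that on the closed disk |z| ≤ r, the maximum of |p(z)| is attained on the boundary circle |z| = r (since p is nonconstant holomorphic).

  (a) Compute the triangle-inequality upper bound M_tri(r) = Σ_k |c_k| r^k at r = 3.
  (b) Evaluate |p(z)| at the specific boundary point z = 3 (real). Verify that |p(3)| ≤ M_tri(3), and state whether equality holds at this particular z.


Coefficients: c_0 = -2, c_1 = -2, c_2 = -1, c_3 = 2, c_4 = 2. Radius r = 3.
Part (a). Triangle bound: M_tri(r) = Σ_k |c_k| r^k
  = |-2|·3^0 + |-2|·3^1 + |-1|·3^2 + |2|·3^3 + |2|·3^4
  = 2 + 6 + 9 + 54 + 162 = 233.
This bounds M(r) := max_{|z|=r} |p(z)| from above; equality holds iff all terms c_k z^k can be made to align in phase at a single z on |z|=r.
Part (b). At z = 3 (real, on the circle |z| = r):
  p(3) = (-2)·3^0 + (-2)·3^1 + (-1)·3^2 + (2)·3^3 + (2)·3^4 = 199.
  |p(3)| = 199.
Check: |p(3)| = 199 ≤ 233 = M_tri(3). ✓ Equality does not hold at z = 3 (the coefficients have mixed signs, so the terms do not all align in phase there).

M_tri(3) = 233; |p(3)| = 199; equality at z=3: no.


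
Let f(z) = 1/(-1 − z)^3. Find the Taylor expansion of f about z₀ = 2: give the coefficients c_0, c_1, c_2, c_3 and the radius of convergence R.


Let w = z − z₀, so z = z₀ + w.
Then -1 − z = -1 − (z₀ + w) = (-1 − z₀) − w = -3 − w.
f(z) = 1/(-3 − w)^3 = (1/(-3)^3) · (1 − w/(-3))^{−3}.
By the binomial series (1−u)^{−3} = Σ_{n≥0} C(n+2, 2) u^n for |u|<1, with u = w/(-3):
  c_n = C(n+2, 2) / (-3)^(n+3).
  c_0 = 1/(-3)^3 = -1/27.
  c_1 = 3/(-3)^4 = 1/27.
  c_2 = 6/(-3)^5 = -2/81.
  c_3 = 10/(-3)^6 = 10/729.
The series is valid for |w/d| < 1, i.e. |z − z₀| < |d|.
Radius of convergence: R = |-1 − z₀| = |-3| = 3 (distance from z₀ to the singularity z = -1).

c_0 = -1/27, c_1 = 1/27, c_2 = -2/81, c_3 = 10/729; R = 3.


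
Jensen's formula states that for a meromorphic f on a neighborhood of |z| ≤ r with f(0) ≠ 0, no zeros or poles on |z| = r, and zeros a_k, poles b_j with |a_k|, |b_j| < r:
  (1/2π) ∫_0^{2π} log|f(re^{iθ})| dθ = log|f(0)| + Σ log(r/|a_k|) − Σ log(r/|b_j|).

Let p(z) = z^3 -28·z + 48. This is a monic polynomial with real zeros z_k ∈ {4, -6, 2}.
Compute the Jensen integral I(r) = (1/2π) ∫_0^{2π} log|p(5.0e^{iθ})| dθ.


Zeros: -6, 2, 4; r = 5.0.
Inside |z| < r: 2, 4. Outside (|z| ≥ r): -6.
p(0) = 48, so log|p(0)| = log(48) = 3.8712.
Apply Jensen: I(r) = log|p(0)| + Σ_k log(r/|z_k|), summed over zeros inside |z| < r.
  log(r/|z_k|) for z_k = 4: log(5.0/4) = 0.2231
  log(r/|z_k|) for z_k = 2: log(5.0/2) = 0.9163
  Outside zeros (-6) contribute nothing to the Jensen sum.
Sum over inside zeros: 1.1394.
I(r) = log|p(0)| + (inside sum) = 3.8712 + 1.1394 = 5.0106.
Note: since some zeros are outside |z| ≤ r, the simplified n·log(r) form does NOT apply — only the inside zeros contribute.

I(r) ≈ 5.0106.


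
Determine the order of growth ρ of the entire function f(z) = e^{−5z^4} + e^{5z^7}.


Each summand is entire of order 4 and 7 respectively (as in the single-exponential case). The order of a sum is at most the max of the orders, so ρ ≤ 7. For the lower bound: on |z|=r choose arg z so that 5z^7 is real positive; then |e^{5z^7}| = e^{5r^7} while |e^{-5z^4}| ≤ e^{5r^4} = o(e^{5r^7}). So |f| ≥ e^{5r^7}(1 − o(1)) and ρ ≥ 7. Hence ρ = max(4, 7) = 7.
Therefore ρ = 7.

Order ρ = 7.


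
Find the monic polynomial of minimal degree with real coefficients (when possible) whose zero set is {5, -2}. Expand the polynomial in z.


The polynomial is p(z) = ∏_{α ∈ S} (z − α), where S = {5, -2}.
Expanding the product yields: p(z) = z^2 -3·z -10.
The resulting polynomial has degree 2 and real coefficients as required.

p(z) = z^2 -3·z -10.


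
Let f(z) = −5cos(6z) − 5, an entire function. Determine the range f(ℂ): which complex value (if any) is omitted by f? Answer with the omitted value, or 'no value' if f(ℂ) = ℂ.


Little Picard bounds the complement of f(ℂ) to at most one point.
cos is entire and surjective onto ℂ: for every w ∈ ℂ, cos(ζ) = w has a solution ζ ∈ ℂ (e.g., via the complex inverse arccos). With ζ = 6z this gives z = ζ/(6). Then -5·cos(6z) takes every value in -5·ℂ = ℂ, and adding -5 is a bijection of ℂ. So f is surjective and omits no value. (Note: only on the real line is cos bounded by [−1, 1].)

Omitted value: no value.


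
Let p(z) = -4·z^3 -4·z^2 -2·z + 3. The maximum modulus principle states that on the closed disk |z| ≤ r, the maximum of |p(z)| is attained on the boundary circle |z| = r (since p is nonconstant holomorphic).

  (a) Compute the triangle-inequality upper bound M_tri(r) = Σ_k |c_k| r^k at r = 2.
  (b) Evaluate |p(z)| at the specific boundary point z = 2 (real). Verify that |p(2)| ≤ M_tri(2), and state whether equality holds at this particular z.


Coefficients: c_0 = 3, c_1 = -2, c_2 = -4, c_3 = -4. Radius r = 2.
Part (a). Triangle bound: M_tri(r) = Σ_k |c_k| r^k
  = |3|·2^0 + |-2|·2^1 + |-4|·2^2 + |-4|·2^3
  = 3 + 4 + 16 + 32 = 55.
This bounds M(r) := max_{|z|=r} |p(z)| from above; equality holds iff all terms c_k z^k can be made to align in phase at a single z on |z|=r.
Part (b). At z = 2 (real, on the circle |z| = r):
  p(2) = (3)·2^0 + (-2)·2^1 + (-4)·2^2 + (-4)·2^3 = -49.
  |p(2)| = 49.
Check: |p(2)| = 49 ≤ 55 = M_tri(2). ✓ Equality does not hold at z = 2 (the coefficients have mixed signs, so the terms do not all align in phase there).

M_tri(2) = 55; |p(2)| = 49; equality at z=2: no.


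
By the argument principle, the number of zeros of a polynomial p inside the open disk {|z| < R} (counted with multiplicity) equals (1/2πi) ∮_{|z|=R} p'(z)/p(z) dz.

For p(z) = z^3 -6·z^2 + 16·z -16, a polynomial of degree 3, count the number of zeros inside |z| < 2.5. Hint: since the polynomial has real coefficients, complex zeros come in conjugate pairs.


The zeros of p are: (2 + 2i), (2 - 2i), 2.
Their magnitudes are: 2.828, 2.828, 2.
Zeros with |z| < R = 2.5: 2.
Count = 1.
By the argument principle, (1/2πi) ∮_{|z|=R} p'(z)/p(z) dz equals exactly this count.

Number of zeros inside |z| < 2.5: 1.


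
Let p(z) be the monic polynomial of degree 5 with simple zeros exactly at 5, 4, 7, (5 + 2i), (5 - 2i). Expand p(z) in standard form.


The polynomial is p(z) = ∏_{α ∈ S} (z − α), where S = {5, 4, 7, (5 + 2i), (5 - 2i)}.
Expanding the product yields: p(z) = z^5 -26·z^4 + 272·z^3 -1434·z^2 + 3807·z -4060.
Note conjugate pairs combine to real quadratics: (z − (5+2i))(z − (5−2i)) = z² − 10z + 29.
The resulting polynomial has degree 5 and real coefficients as required.

p(z) = z^5 -26·z^4 + 272·z^3 -1434·z^2 + 3807·z -4060.


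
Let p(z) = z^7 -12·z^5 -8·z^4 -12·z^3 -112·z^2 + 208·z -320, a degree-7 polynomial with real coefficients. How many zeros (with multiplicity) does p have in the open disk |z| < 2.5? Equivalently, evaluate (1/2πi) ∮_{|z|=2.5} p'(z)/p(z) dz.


The zeros of p are: (0 + 2i), (0 - 2i), (1 + 1i), (1 - 1i), (-3 + 1i), (-3 - 1i), 4.
Their magnitudes are: 2, 2, 1.414, 1.414, 3.162, 3.162, 4.
Zeros with |z| < R = 2.5: (0 + 2i), (0 - 2i), (1 + 1i), (1 - 1i).
Count = 4.
By the argument principle, (1/2πi) ∮_{|z|=R} p'(z)/p(z) dz equals exactly this count.

Number of zeros inside |z| < 2.5: 4.


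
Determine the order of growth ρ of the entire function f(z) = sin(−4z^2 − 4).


Write sin(w) = (e^{iw} ± e^{−iw})/(2 or 2i), so |sin(w)| ≤ e^{|w|}. With w = −4z^2 − 4, |w| ≤ 4r^2 + 4 on |z|=r, giving M(r) ≤ e^{4r^2 + 4} and ρ ≤ 2. For the lower bound, choose z on |z|=r with -4z^2 purely imaginary of modulus 4r^2; then |sin(−4z^2 − 4)| grows like e^{4r^2}/2, so ρ ≥ 2. Hence ρ = 2.
Therefore ρ = 2.

Order ρ = 2.


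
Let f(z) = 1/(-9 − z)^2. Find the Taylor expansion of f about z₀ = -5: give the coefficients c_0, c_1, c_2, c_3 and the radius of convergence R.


Let w = z − z₀, so z = z₀ + w.
Then -9 − z = -9 − (z₀ + w) = (-9 − z₀) − w = -4 − w.
f(z) = 1/(-4 − w)^2 = (1/(-4)^2) · (1 − w/(-4))^{−2}.
By the binomial series (1−u)^{−2} = Σ_{n≥0} C(n+1, 1) u^n for |u|<1, with u = w/(-4):
  c_n = C(n+1, 1) / (-4)^(n+2).
  c_0 = 1/(-4)^2 = 1/16.
  c_1 = 2/(-4)^3 = -1/32.
  c_2 = 3/(-4)^4 = 3/256.
  c_3 = 4/(-4)^5 = -1/256.
The series is valid for |w/d| < 1, i.e. |z − z₀| < |d|.
Radius of convergence: R = |-9 − z₀| = |-4| = 4 (distance from z₀ to the singularity z = -9).

c_0 = 1/16, c_1 = -1/32, c_2 = 3/256, c_3 = -1/256; R = 4.


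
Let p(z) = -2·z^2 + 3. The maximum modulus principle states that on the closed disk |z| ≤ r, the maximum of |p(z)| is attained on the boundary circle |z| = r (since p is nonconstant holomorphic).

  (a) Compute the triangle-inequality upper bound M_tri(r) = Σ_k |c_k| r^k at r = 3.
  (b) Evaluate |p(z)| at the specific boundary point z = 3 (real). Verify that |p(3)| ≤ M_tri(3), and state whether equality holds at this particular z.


Coefficients: c_0 = 3, c_1 = 0, c_2 = -2. Radius r = 3.
Part (a). Triangle bound: M_tri(r) = Σ_k |c_k| r^k
  = |3|·3^0 + |0|·3^1 + |-2|·3^2
  = 3 + 0 + 18 = 21.
This bounds M(r) := max_{|z|=r} |p(z)| from above; equality holds iff all terms c_k z^k can be made to align in phase at a single z on |z|=r.
Part (b). At z = 3 (real, on the circle |z| = r):
  p(3) = (3)·3^0 + (0)·3^1 + (-2)·3^2 = -15.
  |p(3)| = 15.
Check: |p(3)| = 15 ≤ 21 = M_tri(3). ✓ Equality does not hold at z = 3 (the coefficients have mixed signs, so the terms do not all align in phase there).

M_tri(3) = 21; |p(3)| = 15; equality at z=3: no.
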